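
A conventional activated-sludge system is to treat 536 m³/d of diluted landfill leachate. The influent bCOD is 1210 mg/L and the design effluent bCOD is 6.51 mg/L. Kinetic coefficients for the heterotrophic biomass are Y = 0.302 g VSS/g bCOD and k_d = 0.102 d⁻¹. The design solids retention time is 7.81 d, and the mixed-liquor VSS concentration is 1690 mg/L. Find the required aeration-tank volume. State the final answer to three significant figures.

Rearranging the biomass balance for a CMAS with decay, V = Y·Q·ΔS·θ_c / [X·(1+k_d θ_c)] = 0.302 × 536 × (1210 − 6.51) × 7.81 / [1690 × (1 + 0.102 × 7.81)] = 1.52×10^6 / 3036 = 501.1 m³.

V ≈ 501 m³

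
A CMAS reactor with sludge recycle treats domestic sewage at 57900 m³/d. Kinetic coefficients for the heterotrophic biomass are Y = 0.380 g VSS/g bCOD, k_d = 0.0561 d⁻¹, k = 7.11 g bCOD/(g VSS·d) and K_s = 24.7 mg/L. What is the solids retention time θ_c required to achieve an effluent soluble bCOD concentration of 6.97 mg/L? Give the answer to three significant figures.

At the target effluent, Y k S/(K_s+S) = 0.380×7.11×6.97/31.67 = 0.5946 d⁻¹.
1/θ_c = 0.5946 − 0.0561 = 0.5385 d⁻¹, so θ_c = 1.857 d.

θ_c ≈ 1.86 d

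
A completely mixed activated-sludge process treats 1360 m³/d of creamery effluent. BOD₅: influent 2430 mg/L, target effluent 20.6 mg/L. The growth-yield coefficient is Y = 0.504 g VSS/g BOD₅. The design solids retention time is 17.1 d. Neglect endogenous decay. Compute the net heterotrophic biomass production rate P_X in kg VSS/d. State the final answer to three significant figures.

P_X ≈ 1650 kg VSS/d

No decay correction is needed, so Y_obs = Y = 0.504.
Q·(S₀ − S) = 1360 × (2430 − 20.6) × 10⁻³ = 3277 kg/d removed.
P_X = Y_obs · Q(S₀ − S) = 0.5040 × 3277 = 1651 kg VSS/d.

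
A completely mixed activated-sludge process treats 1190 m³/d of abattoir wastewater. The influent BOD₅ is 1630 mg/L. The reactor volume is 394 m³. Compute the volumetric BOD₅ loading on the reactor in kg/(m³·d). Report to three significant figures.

L_v ≈ 4.92 kg BOD₅/(m³·d)

Applied BOD₅ load per unit volume = Q·S₀/V = (1190 × 1630/1000)/394.0 = 4.923 kg BOD₅·m⁻³·d⁻¹.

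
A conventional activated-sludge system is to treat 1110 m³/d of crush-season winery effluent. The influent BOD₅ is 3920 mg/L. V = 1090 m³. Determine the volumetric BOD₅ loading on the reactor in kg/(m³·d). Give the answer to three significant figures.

Volumetric loading L_v = Q·S₀ / V = 1110 × 3920 g/m³ / 1090 m³ = 3992 g/(m³·d) = 3.992 kg BOD₅/(m³·d).

L_v ≈ 3.99 kg BOD₅/(m³·d)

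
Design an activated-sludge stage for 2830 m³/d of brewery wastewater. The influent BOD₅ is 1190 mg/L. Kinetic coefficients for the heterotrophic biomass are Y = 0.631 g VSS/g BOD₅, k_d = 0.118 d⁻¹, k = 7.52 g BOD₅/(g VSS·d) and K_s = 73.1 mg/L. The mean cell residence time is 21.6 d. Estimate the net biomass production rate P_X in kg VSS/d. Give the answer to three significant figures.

P_X ≈ 597 kg VSS/d

For a completely mixed reactor with recycle the Lawrence–McCarty relation gives S = K_s·(1 + k_d·θ_c) / [θ_c·(Y·k − k_d) − 1] = 73.1 × (1 + 0.118 × 21.6) / [21.6 × (0.631 × 7.52 − 0.118) − 1] = 259.4 / 98.95 = 2.622 mg/L.
The observed yield is Y_obs = Y/(1 + k_d·θ_c) = 0.631 / (1 + 0.118 × 21.6) = 0.631 / 3.549 = 0.1778 g VSS per g BOD₅ removed.
Mass of BOD₅ removed per day: Q(S₀ − S) = 2830 × 1187 g/m³ = 3360 kg/d.
So the net sludge growth is P_X = 0.1778 × 3360 = 597.5 kg VSS/d.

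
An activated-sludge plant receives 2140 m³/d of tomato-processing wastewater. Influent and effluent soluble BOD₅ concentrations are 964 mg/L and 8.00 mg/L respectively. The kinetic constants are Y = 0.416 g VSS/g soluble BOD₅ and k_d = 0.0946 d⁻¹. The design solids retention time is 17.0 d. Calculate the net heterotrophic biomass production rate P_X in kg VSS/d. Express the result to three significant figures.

P_X ≈ 326 kg VSS/d

Correct the yield for decay: Y_obs = Y/(1 + k_d θ_c) = 0.416 / (1 + 0.0946 × 17.0) = 0.416 / 2.608 = 0.1595.
Mass of soluble BOD₅ removed per day: Q(S₀ − S) = 2140 × 956.0 g/m³ = 2046 kg/d.
So the net sludge growth is P_X = 0.1595 × 2046 = 326.3 kg VSS/d.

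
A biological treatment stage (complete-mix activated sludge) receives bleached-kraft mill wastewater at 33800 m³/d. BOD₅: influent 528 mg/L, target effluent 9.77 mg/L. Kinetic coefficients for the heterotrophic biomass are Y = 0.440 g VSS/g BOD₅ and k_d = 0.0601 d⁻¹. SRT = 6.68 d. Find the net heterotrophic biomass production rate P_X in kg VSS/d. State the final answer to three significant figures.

P_X ≈ 5500 kg VSS/d

Correct the yield for decay: Y_obs = Y/(1 + k_d θ_c) = 0.440 / (1 + 0.0601 × 6.68) = 0.440 / 1.401 = 0.3140.
Q·(S₀ − S) = 33800 × (528 − 9.77) × 10⁻³ = 17516 kg/d removed.
Net biomass production P_X = Y_obs × Q·(S₀ − S) = 0.3140 × 17516 = 5499 kg VSS/d.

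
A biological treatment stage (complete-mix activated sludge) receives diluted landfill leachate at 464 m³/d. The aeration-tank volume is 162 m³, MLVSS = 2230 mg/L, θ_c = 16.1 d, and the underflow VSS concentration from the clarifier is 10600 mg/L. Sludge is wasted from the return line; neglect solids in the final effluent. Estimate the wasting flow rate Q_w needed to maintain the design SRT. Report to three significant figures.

Q_w ≈ 2.12 m³/d

Q_w = (V·X)/(θ_c X_r) = 162.0 × 2230 / (16.1 × 10600) = 2.117 m³/d.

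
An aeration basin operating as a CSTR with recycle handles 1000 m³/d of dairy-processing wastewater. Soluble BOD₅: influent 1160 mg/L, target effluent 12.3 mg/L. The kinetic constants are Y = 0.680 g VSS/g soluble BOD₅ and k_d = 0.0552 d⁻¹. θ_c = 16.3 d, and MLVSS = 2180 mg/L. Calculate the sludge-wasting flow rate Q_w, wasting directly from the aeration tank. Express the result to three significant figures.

Q_w ≈ 188 m³/d

Rearranging the biomass balance for a CMAS with decay, V = Y·Q·ΔS·θ_c / [X·(1+k_d θ_c)] = 0.680 × 1000 × (1160 − 12.3) × 16.3 / [2180 × (1 + 0.0552 × 16.3)] = 1.27×10^7 / 4141 = 3072 m³.
Wasting from the aeration tank: Q_w = V / θ_c = 3072 / 16.3 = 188.4 m³/d.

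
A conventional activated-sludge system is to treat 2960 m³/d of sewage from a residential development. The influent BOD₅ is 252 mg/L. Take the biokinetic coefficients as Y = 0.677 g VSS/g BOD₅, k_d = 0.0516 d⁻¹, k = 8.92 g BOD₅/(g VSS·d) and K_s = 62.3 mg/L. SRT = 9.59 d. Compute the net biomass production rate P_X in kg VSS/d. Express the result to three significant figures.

P_X ≈ 336 kg VSS/d

From the Monod/SRT balance for a CMAS, S = K_s·(1+k_d θ_c)/[θ_c·(Y k − k_d) − 1] = 62.3 × (1 + 0.0516 × 9.59) / [9.59 × (0.677 × 8.92 − 0.0516) − 1] = 93.13 / 56.42 = 1.651 mg/L.
Observed yield with endogenous decay: Y_obs = Y / (1 + k_d·θ_c) = 0.677 / (1 + 0.0516 × 9.59) = 0.677 / 1.495 = 0.4529 g VSS/g BOD₅.
ΔS = 252 − 1.65 = 250.3 mg/L, so the substrate removal rate is 2960 × 250.3/1000 = 741.0 kg BOD₅/d.
P_X = Y_obs · Q(S₀ − S) = 0.4529 × 741.0 = 335.6 kg VSS/d.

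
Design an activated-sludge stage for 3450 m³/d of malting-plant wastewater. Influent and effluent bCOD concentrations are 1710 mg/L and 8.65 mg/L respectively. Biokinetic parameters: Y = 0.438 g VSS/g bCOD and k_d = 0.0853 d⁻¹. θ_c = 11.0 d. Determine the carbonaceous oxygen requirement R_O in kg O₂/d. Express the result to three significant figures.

R_O ≈ 3990 kg O₂/d

Correct the yield for decay: Y_obs = Y/(1 + k_d θ_c) = 0.438 / (1 + 0.0853 × 11.0) = 0.438 / 1.938 = 0.2260.
Substrate removed = Q·(S₀ − S) = 3450 m³/d × (1710 − 8.65) g/m³ = 5.87×10^6 g/d = 5870 kg/d.
Net sludge production P_X = 0.2260 × 5870 = 1326 kg VSS/d.
R_O = Q·(S₀ − S) − 1.42·P_X = 5870 − 1.42 × 1326 = 3986 kg O₂/d.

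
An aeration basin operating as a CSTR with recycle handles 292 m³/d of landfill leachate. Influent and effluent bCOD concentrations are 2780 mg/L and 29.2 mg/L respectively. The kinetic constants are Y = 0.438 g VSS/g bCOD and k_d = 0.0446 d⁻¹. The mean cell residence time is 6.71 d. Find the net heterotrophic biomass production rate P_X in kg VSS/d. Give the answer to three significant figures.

P_X ≈ 271 kg VSS/d

The observed yield is Y_obs = Y/(1 + k_d·θ_c) = 0.438 / (1 + 0.0446 × 6.71) = 0.438 / 1.299 = 0.3371 g VSS per g bCOD removed.
Mass of bCOD removed per day: Q(S₀ − S) = 292 × 2751 g/m³ = 803.2 kg/d.
Biomass produced: P_X = Y_obs·Q·ΔS = 0.3371 × 803.2 ≈ 270.8 kg VSS/d.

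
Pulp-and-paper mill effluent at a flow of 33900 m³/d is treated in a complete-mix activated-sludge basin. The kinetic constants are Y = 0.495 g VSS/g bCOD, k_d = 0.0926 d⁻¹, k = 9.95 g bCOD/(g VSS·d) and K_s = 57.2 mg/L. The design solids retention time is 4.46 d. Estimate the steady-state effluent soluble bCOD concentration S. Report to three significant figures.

For a completely mixed reactor with recycle the Lawrence–McCarty relation gives S = K_s·(1 + k_d·θ_c) / [θ_c·(Y·k − k_d) − 1] = 57.2 × (1 + 0.0926 × 4.46) / [4.46 × (0.495 × 9.95 − 0.0926) − 1] = 80.82 / 20.55 = 3.932 mg/L.

S ≈ 3.93 mg/L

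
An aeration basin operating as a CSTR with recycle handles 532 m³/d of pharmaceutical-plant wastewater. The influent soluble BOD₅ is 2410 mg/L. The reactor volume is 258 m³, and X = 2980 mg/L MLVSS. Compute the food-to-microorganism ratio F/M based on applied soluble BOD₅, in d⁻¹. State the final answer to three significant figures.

F/M ≈ 1.67 d⁻¹

Food-to-microorganism ratio F/M = Q S₀ / (V X) = 532 × 2410 / (258.0 × 2980) = 1.668 d⁻¹.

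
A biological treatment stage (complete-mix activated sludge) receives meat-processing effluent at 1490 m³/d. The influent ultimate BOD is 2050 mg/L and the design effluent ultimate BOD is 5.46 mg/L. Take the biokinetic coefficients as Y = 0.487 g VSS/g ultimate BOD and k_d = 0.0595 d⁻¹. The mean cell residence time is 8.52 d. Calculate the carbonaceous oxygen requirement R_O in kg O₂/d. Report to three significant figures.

R_O ≈ 1650 kg O₂/d

The observed yield is Y_obs = Y/(1 + k_d·θ_c) = 0.487 / (1 + 0.0595 × 8.52) = 0.487 / 1.507 = 0.3232 g VSS per g ultimate BOD removed.
ΔS = 2050 − 5.46 = 2045 mg/L, so the substrate removal rate is 1490 × 2045/1000 = 3046 kg ultimate BOD/d.
P_X = Y_obs·Q·(S₀ − S) = 0.3232 × 3046 = 984.5 kg VSS/d.
R_O = Q·(S₀ − S) − 1.42·P_X = 3046 − 1.42 × 984.5 = 1648 kg O₂/d.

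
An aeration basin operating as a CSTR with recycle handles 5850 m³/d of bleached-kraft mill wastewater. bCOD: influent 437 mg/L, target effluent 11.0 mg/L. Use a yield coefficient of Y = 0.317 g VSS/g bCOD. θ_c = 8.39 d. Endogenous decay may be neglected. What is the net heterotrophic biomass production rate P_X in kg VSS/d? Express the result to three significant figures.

P_X ≈ 790 kg VSS/d

With endogenous decay neglected, the observed yield equals the true yield: Y_obs = Y = 0.317 g VSS/g bCOD.
Q·(S₀ − S) = 5850 × (437 − 11.0) × 10⁻³ = 2492 kg/d removed.
Net biomass production P_X = Y_obs × Q·(S₀ − S) = 0.3170 × 2492 = 790.0 kg VSS/d.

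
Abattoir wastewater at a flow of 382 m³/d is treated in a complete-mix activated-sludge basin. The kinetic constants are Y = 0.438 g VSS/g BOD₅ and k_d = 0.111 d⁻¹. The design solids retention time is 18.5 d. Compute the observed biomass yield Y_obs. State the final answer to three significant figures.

Y_obs = Y / (1 + k_d θ_c) = 0.438 / (1 + 0.111 × 18.5) = 0.438 / 3.054 = 0.1434.

Y_obs ≈ 0.143 g VSS/g BOD₅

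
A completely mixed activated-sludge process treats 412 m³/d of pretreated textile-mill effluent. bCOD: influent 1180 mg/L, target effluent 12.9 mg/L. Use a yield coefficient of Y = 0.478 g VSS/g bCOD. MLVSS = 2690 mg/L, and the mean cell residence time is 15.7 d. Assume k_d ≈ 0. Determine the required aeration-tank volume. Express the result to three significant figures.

With k_d = 0 the design equation reduces to V = Y Q (S₀−S) θ_c / X = 0.478 × 412 × (1180 − 12.9) × 15.7 / 2690 = 1341 m³.

V ≈ 1340 m³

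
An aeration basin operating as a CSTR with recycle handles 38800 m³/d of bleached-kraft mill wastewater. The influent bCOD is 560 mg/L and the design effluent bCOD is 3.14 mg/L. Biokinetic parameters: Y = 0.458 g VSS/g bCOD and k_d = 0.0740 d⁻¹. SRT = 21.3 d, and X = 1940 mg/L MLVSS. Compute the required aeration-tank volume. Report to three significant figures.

Rearranging the biomass balance for a CMAS with decay, V = Y·Q·ΔS·θ_c / [X·(1+k_d θ_c)] = 0.458 × 38800 × (560 − 3.14) × 21.3 / [1940 × (1 + 0.0740 × 21.3)] = 2.11×10^8 / 4998 = 42174 m³.

V ≈ 42200 m³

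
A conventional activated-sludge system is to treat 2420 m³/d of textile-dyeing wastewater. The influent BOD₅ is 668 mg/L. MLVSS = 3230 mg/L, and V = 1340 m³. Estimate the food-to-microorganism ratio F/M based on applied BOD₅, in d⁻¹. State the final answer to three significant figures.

F/M ≈ 0.373 d⁻¹

Food-to-microorganism ratio F/M = Q S₀ / (V X) = 2420 × 668 / (1340 × 3230) = 0.3735 d⁻¹.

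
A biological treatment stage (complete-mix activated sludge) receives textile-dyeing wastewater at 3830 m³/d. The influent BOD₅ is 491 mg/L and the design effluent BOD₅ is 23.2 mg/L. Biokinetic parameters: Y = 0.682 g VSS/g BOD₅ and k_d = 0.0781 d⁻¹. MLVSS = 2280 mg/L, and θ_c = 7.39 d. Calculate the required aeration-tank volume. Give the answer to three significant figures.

V ≈ 2510 m³

From the SRT design equation V = Y Q (S₀−S) θ_c / [X (1 + k_d θ_c)] = 0.682 × 3830 × (491 − 23.2) × 7.39 / [2280 × (1 + 0.0781 × 7.39)] = 9.03×10^6 / 3596 = 2511 m³.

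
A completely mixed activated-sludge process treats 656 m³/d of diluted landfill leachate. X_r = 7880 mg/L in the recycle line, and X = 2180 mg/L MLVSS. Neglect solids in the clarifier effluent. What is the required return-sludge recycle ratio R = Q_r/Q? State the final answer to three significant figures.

R ≈ 0.382

Solids balance on the clarifier gives (1+R)X = R·X_r, so R = X/(X_r − X) = 2180 / (7880 − 2180) = 0.3825.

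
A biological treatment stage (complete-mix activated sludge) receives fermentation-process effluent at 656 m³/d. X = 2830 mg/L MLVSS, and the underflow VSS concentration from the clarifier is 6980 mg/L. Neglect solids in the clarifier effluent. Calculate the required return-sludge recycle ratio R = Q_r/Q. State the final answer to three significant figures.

R ≈ 0.682

Solids balance on the clarifier gives (1+R)X = R·X_r, so R = X/(X_r − X) = 2830 / (6980 − 2830) = 0.6819.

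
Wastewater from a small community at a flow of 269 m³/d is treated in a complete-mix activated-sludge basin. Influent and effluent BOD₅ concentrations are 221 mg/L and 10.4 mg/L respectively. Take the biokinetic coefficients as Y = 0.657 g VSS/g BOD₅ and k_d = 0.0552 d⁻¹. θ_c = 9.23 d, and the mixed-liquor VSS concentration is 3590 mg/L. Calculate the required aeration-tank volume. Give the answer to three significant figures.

Steady-state biomass mass balance: V·X·(1 + k_d·θ_c) = Y·Q·(S₀ − S)·θ_c, so V = 0.657 × 269 × (221 − 10.4) × 9.23 / [3590 × (1 + 0.0552 × 9.23)] = 3.44×10^5 / 5419 = 63.39 m³.

V ≈ 63.4 m³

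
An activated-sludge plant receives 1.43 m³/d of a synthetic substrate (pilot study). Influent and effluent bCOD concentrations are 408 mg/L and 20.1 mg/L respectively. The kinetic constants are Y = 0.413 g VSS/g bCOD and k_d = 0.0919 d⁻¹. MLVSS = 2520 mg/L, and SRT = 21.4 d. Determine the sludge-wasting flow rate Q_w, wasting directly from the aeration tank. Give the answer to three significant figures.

Steady-state biomass mass balance: V·X·(1 + k_d·θ_c) = Y·Q·(S₀ − S)·θ_c, so V = 0.413 × 1.43 × (408 − 20.1) × 21.4 / [2520 × (1 + 0.0919 × 21.4)] = 4.9×10^3 / 7476 = 0.6558 m³.
For wasting at MLVSS concentration, Q_w = V/θ_c = 0.6558/21.4 = 0.03064 m³/d.

Q_w ≈ 0.0306 m³/d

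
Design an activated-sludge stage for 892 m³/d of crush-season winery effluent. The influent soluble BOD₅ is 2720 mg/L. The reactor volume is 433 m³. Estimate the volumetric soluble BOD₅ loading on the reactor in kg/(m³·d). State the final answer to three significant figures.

Applied soluble BOD₅ load per unit volume = Q·S₀/V = (892 × 2720/1000)/433.0 = 5.603 kg soluble BOD₅·m⁻³·d⁻¹.

L_v ≈ 5.60 kg soluble BOD₅/(m³·d)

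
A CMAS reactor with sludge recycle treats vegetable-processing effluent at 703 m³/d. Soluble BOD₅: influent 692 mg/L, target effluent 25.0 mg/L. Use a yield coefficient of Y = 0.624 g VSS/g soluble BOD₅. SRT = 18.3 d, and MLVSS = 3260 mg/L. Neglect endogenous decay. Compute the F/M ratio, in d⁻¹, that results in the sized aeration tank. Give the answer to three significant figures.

Biomass mass balance (decay neglected): V·X = Y·Q·(S₀ − S)·θ_c, so V = 0.624 × 703 × (692 − 25.0) × 18.3 / 3260 = 1642 m³.
Food-to-microorganism ratio F/M = Q S₀ / (V X) = 703 × 692 / (1642 × 3260) = 0.09085 d⁻¹.

F/M ≈ 0.0909 d⁻¹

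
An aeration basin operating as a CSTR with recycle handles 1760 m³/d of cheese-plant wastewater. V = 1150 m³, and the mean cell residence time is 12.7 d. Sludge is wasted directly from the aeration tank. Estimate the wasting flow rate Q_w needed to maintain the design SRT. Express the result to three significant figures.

Q_w ≈ 90.6 m³/d

Wasting from the aeration tank: Q_w = V / θ_c = 1150 / 12.7 = 90.55 m³/d.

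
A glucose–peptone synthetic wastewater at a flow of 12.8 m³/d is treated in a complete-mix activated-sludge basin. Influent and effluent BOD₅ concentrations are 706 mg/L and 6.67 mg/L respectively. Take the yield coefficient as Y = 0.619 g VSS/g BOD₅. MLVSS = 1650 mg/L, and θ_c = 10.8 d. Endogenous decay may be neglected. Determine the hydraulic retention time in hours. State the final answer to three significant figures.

τ ≈ 68.0 h

Biomass mass balance (decay neglected): V·X = Y·Q·(S₀ − S)·θ_c, so V = 0.619 × 12.8 × (706 − 6.67) × 10.8 / 1650 = 36.27 m³.
Hydraulic retention time τ = V/Q = 36.27 / 12.8 = 2.833 d = 68.00 h.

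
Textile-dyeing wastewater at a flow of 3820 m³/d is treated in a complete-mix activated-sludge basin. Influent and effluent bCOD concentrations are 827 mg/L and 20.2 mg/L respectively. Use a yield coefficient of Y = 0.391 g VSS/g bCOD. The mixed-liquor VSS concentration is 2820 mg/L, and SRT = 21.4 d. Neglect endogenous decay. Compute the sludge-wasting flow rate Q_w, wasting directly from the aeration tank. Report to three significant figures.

Biomass mass balance (decay neglected): V·X = Y·Q·(S₀ − S)·θ_c, so V = 0.391 × 3820 × (827 − 20.2) × 21.4 / 2820 = 9145 m³.
For wasting at MLVSS concentration, Q_w = V/θ_c = 9145/21.4 = 427.3 m³/d.

Q_w ≈ 427 m³/d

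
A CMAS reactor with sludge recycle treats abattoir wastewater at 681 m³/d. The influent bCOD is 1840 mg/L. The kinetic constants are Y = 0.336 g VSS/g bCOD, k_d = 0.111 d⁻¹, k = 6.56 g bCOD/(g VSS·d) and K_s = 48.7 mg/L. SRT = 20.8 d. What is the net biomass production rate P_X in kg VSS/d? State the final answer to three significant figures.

For a completely mixed reactor with recycle the Lawrence–McCarty relation gives S = K_s·(1 + k_d·θ_c) / [θ_c·(Y·k − k_d) − 1] = 48.7 × (1 + 0.111 × 20.8) / [20.8 × (0.336 × 6.56 − 0.111) − 1] = 161.1 / 42.54 = 3.788 mg/L.
Observed yield with endogenous decay: Y_obs = Y / (1 + k_d·θ_c) = 0.336 / (1 + 0.111 × 20.8) = 0.336 / 3.309 = 0.1015 g VSS/g bCOD.
ΔS = 1840 − 3.79 = 1836 mg/L, so the substrate removal rate is 681 × 1836/1000 = 1250 kg bCOD/d.
Net biomass production P_X = Y_obs × Q·(S₀ − S) = 0.1015 × 1250 = 127.0 kg VSS/d.

P_X ≈ 127 kg VSS/d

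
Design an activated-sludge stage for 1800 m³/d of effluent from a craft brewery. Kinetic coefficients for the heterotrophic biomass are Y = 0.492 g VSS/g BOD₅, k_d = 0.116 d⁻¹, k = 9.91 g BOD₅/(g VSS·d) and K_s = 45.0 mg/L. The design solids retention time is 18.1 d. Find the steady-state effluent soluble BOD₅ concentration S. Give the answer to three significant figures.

From the Monod/SRT balance for a CMAS, S = K_s·(1+k_d θ_c)/[θ_c·(Y k − k_d) − 1] = 45.0 × (1 + 0.116 × 18.1) / [18.1 × (0.492 × 9.91 − 0.116) − 1] = 139.5 / 85.15 = 1.638 mg/L.

S ≈ 1.64 mg/L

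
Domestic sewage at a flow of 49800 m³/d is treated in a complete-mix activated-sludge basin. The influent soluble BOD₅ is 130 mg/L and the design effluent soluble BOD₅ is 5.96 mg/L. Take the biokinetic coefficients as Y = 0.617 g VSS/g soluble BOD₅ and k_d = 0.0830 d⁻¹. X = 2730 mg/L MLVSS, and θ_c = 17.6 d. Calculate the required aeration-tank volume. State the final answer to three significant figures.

V ≈ 9990 m³

Steady-state biomass mass balance: V·X·(1 + k_d·θ_c) = Y·Q·(S₀ − S)·θ_c, so V = 0.617 × 49800 × (130 − 5.96) × 17.6 / [2730 × (1 + 0.0830 × 17.6)] = 6.71×10^7 / 6718 = 9985 m³.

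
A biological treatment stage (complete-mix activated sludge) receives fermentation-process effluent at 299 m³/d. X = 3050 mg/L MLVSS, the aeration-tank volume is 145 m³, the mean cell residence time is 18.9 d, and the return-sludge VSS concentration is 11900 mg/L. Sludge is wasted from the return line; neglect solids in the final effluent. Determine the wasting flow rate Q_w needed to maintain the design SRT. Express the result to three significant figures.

Q_w ≈ 1.97 m³/d

θ_c = V·X/(Q_w·X_r) when wasting from the recycle, so Q_w = V·X/(θ_c·X_r) = 145.0 × 3050 / (18.9 × 11900) = 1.966 m³/d.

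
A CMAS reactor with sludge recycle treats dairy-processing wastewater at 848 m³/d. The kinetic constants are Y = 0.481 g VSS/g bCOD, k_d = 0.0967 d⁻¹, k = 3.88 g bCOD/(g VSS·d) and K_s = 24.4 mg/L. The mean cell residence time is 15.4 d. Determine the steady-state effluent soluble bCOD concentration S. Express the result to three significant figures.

S ≈ 2.31 mg/L

For a completely mixed reactor with recycle the Lawrence–McCarty relation gives S = K_s·(1 + k_d·θ_c) / [θ_c·(Y·k − k_d) − 1] = 24.4 × (1 + 0.0967 × 15.4) / [15.4 × (0.481 × 3.88 − 0.0967) − 1] = 60.74 / 26.25 = 2.314 mg/L.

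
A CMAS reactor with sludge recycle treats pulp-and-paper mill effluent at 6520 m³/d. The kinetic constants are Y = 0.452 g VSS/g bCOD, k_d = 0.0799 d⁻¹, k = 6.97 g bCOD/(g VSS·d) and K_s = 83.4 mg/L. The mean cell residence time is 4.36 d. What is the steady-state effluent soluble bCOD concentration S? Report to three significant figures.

S ≈ 9.08 mg/L

For a completely mixed reactor with recycle the Lawrence–McCarty relation gives S = K_s·(1 + k_d·θ_c) / [θ_c·(Y·k − k_d) − 1] = 83.4 × (1 + 0.0799 × 4.36) / [4.36 × (0.452 × 6.97 − 0.0799) − 1] = 112.5 / 12.39 = 9.078 mg/L.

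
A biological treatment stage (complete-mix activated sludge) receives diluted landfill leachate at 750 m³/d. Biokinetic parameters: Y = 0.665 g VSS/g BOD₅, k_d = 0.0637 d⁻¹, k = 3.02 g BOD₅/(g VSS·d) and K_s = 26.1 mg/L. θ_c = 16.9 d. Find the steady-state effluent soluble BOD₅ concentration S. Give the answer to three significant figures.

S ≈ 1.70 mg/L

Effluent substrate depends only on kinetics and SRT: S = K_s(1 + k_d θ_c) / [θ_c(Yk − k_d) − 1] = 26.1 × (1 + 0.0637 × 16.9) / [16.9 × (0.665 × 3.02 − 0.0637) − 1] = 54.20 / 31.86 = 1.701 mg/L.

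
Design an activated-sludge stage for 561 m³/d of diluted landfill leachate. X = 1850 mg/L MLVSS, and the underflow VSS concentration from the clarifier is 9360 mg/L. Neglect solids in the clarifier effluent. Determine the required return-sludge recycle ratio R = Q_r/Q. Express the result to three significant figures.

Mass balance around the secondary clarifier (neglecting effluent solids): R = X / (X_r − X) = 1850 / (9360 − 1850) = 0.2463.

R ≈ 0.246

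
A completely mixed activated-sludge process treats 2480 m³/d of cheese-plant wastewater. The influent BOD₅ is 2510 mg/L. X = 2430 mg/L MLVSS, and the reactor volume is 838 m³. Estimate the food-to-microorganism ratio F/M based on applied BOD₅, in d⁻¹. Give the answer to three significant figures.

F/M ≈ 3.06 d⁻¹

F/M = applied load / biomass = Q·S₀/(V·X) = 2480 × 2510 / (838.0 × 2430) = 3.057 d⁻¹.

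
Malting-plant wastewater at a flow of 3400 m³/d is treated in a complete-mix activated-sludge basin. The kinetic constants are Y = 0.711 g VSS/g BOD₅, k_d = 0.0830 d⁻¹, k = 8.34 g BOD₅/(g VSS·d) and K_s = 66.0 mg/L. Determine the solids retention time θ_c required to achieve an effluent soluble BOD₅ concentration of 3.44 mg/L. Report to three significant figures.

θ_c ≈ 4.74 d

At the target effluent, Y k S/(K_s+S) = 0.711×8.34×3.44/69.44 = 0.2938 d⁻¹.
Then 1/θ_c = μ − k_d = 0.2938 − 0.0830 = 0.2108 d⁻¹, giving θ_c = 4.745 d.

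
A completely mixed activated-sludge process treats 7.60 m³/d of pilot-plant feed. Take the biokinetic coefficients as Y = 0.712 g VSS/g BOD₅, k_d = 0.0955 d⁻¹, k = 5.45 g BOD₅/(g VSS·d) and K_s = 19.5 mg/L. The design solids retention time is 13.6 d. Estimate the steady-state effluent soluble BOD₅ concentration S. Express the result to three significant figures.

S ≈ 0.888 mg/L

For a completely mixed reactor with recycle the Lawrence–McCarty relation gives S = K_s·(1 + k_d·θ_c) / [θ_c·(Y·k − k_d) − 1] = 19.5 × (1 + 0.0955 × 13.6) / [13.6 × (0.712 × 5.45 − 0.0955) − 1] = 44.83 / 50.47 = 0.8881 mg/L.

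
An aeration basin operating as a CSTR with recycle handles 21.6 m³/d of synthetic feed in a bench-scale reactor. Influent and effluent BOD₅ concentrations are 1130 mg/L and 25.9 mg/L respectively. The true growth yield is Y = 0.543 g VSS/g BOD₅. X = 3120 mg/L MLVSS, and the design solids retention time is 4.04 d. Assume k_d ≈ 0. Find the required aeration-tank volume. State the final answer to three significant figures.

V ≈ 16.8 m³

With k_d = 0 the design equation reduces to V = Y Q (S₀−S) θ_c / X = 0.543 × 21.6 × (1130 − 25.9) × 4.04 / 3120 = 16.77 m³.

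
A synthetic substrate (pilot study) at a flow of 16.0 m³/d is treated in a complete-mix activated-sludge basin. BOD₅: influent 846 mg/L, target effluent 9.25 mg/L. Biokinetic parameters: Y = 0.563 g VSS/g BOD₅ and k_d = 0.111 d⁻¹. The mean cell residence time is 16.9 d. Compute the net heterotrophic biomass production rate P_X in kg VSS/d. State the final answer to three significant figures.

P_X ≈ 2.62 kg VSS/d

Observed yield with endogenous decay: Y_obs = Y / (1 + k_d·θ_c) = 0.563 / (1 + 0.111 × 16.9) = 0.563 / 2.876 = 0.1958 g VSS/g BOD₅.
Q·(S₀ − S) = 16.0 × (846 − 9.25) × 10⁻³ = 13.39 kg/d removed.
P_X = Y_obs · Q(S₀ − S) = 0.1958 × 13.39 = 2.621 kg VSS/d.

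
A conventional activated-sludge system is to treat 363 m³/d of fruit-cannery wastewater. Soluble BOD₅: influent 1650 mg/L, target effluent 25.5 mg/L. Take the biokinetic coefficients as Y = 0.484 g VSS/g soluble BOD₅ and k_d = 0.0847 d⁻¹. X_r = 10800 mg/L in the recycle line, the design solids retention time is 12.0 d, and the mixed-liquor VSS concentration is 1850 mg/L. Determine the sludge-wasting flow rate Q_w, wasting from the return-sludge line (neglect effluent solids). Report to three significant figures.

Q_w ≈ 13.1 m³/d

Rearranging the biomass balance for a CMAS with decay, V = Y·Q·ΔS·θ_c / [X·(1+k_d θ_c)] = 0.484 × 363 × (1650 − 25.5) × 12.0 / [1850 × (1 + 0.0847 × 12.0)] = 3.42×10^6 / 3730 = 918.1 m³.
Wasting from the return line (neglecting effluent solids): Q_w = V·X / (θ_c·X_r) = 918.1 × 1850 / (12.0 × 10800) = 13.11 m³/d.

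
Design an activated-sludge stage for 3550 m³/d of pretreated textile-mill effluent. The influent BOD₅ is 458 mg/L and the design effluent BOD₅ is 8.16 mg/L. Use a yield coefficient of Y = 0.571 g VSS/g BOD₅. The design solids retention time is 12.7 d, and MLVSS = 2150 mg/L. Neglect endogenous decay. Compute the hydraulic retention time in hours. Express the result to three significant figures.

V·X = Y·Q·ΔS·θ_c gives V = 0.571 × 3550 × (458 − 8.16) × 12.7 / 2150 = 5386 m³.
τ = V/Q = 5386/3550 = 1.517 d, or 36.41 h.

τ ≈ 36.4 h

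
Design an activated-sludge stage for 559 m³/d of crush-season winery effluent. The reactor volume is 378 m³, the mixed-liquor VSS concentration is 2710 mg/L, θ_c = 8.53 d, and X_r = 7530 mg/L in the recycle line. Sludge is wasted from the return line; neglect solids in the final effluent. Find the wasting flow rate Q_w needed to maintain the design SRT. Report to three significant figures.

Wasting from the return line (neglecting effluent solids): Q_w = V·X / (θ_c·X_r) = 378.0 × 2710 / (8.53 × 7530) = 15.95 m³/d.

Q_w ≈ 15.9 m³/d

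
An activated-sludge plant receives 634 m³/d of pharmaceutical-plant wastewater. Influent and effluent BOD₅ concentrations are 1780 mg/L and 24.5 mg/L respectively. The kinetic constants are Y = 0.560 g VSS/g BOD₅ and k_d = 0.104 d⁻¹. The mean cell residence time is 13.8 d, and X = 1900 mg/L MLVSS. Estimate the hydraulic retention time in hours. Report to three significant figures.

Steady-state biomass mass balance: V·X·(1 + k_d·θ_c) = Y·Q·(S₀ − S)·θ_c, so V = 0.560 × 634 × (1780 − 24.5) × 13.8 / [1900 × (1 + 0.104 × 13.8)] = 8.6×10^6 / 4627 = 1859 m³.
HRT = V/Q = 1859 m³ / 634 m³·d⁻¹ = 2.932 d × 24 = 70.37 h.

τ ≈ 70.4 h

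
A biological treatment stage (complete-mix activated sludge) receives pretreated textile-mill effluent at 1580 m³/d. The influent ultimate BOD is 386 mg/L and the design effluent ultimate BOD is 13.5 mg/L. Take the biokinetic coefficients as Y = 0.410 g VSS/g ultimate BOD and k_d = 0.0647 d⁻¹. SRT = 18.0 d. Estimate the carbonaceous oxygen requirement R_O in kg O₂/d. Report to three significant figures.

Correct the yield for decay: Y_obs = Y/(1 + k_d θ_c) = 0.410 / (1 + 0.0647 × 18.0) = 0.410 / 2.165 = 0.1894.
ΔS = 386 − 13.5 = 372.5 mg/L, so the substrate removal rate is 1580 × 372.5/1000 = 588.5 kg ultimate BOD/d.
P_X = Y_obs·Q·(S₀ − S) = 0.1894 × 588.5 = 111.5 kg VSS/d.
R_O = Q·ΔS − 1.42 P_X = 588.5 − 158.3 = 430.3 kg O₂/d.

R_O ≈ 430 kg O₂/d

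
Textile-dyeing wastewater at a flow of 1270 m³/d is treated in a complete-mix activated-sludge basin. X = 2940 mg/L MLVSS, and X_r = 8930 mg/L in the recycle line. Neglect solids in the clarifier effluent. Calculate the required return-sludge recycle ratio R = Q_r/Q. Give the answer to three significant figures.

R ≈ 0.491

Solids balance on the clarifier gives (1+R)X = R·X_r, so R = X/(X_r − X) = 2940 / (8930 − 2940) = 0.4908.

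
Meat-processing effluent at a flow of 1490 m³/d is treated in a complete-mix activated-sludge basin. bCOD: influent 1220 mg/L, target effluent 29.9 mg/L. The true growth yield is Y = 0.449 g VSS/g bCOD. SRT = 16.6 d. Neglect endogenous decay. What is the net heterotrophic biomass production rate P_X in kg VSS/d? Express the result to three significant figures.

Since k_d ≈ 0, Y_obs = Y = 0.449 g VSS/g bCOD.
Substrate removed = Q·(S₀ − S) = 1490 m³/d × (1220 − 29.9) g/m³ = 1.77×10^6 g/d = 1773 kg/d.
So the net sludge growth is P_X = 0.4490 × 1773 = 796.2 kg VSS/d.

P_X ≈ 796 kg VSS/d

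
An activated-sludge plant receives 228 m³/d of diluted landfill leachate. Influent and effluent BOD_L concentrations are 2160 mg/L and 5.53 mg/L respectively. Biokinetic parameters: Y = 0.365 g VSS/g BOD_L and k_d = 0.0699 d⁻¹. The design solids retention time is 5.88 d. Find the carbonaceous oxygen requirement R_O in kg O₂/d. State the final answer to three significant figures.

Correct the yield for decay: Y_obs = Y/(1 + k_d θ_c) = 0.365 / (1 + 0.0699 × 5.88) = 0.365 / 1.411 = 0.2587.
Q·(S₀ − S) = 228 × (2160 − 5.53) × 10⁻³ = 491.2 kg/d removed.
P_X = Y_obs·Q·(S₀ − S) = 0.2587 × 491.2 = 127.1 kg VSS/d.
R_O = Q·ΔS − 1.42 P_X = 491.2 − 180.4 = 310.8 kg O₂/d.

R_O ≈ 311 kg O₂/d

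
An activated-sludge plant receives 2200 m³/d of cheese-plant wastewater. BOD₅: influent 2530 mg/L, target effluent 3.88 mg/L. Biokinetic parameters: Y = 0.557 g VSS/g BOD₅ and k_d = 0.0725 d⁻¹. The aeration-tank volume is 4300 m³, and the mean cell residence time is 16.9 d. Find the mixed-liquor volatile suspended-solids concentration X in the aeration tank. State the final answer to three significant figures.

X ≈ 5470 mg/L

Solving the biomass balance for X: X = Y Q (S₀−S) θ_c / [V (1+k_d θ_c)] = 0.557 × 2200 × (2530 − 3.88) × 16.9 / [4300 × (1 + 0.0725 × 16.9)] = 5467 mg/L.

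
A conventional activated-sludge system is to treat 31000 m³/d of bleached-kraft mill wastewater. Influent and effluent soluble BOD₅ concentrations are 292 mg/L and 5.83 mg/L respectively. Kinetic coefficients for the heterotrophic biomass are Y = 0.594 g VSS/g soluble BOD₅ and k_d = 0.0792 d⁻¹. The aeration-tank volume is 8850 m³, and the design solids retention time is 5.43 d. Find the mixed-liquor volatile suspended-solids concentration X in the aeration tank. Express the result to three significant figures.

Solving the biomass balance for X: X = Y Q (S₀−S) θ_c / [V (1+k_d θ_c)] = 0.594 × 31000 × (292 − 5.83) × 5.43 / [8850 × (1 + 0.0792 × 5.43)] = 2261 mg/L.

X ≈ 2260 mg/L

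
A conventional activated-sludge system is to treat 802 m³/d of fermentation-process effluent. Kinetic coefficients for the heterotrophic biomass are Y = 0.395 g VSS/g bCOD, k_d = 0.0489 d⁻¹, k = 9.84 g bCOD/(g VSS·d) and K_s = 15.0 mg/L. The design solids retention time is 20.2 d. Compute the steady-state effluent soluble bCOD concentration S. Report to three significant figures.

From the Monod/SRT balance for a CMAS, S = K_s·(1+k_d θ_c)/[θ_c·(Y k − k_d) − 1] = 15.0 × (1 + 0.0489 × 20.2) / [20.2 × (0.395 × 9.84 − 0.0489) − 1] = 29.82 / 76.53 = 0.3896 mg/L.

S ≈ 0.390 mg/L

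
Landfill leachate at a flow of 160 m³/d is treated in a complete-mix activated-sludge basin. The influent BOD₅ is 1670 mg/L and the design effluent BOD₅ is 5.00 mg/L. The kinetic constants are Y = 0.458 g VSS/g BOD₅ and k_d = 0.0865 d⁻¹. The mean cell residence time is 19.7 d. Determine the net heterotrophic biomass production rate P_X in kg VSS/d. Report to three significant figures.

P_X ≈ 45.1 kg VSS/d

Observed yield with endogenous decay: Y_obs = Y / (1 + k_d·θ_c) = 0.458 / (1 + 0.0865 × 19.7) = 0.458 / 2.704 = 0.1694 g VSS/g BOD₅.
ΔS = 1670 − 5.00 = 1665 mg/L, so the substrate removal rate is 160 × 1665/1000 = 266.4 kg BOD₅/d.
Net biomass production P_X = Y_obs × Q·(S₀ − S) = 0.1694 × 266.4 = 45.12 kg VSS/d.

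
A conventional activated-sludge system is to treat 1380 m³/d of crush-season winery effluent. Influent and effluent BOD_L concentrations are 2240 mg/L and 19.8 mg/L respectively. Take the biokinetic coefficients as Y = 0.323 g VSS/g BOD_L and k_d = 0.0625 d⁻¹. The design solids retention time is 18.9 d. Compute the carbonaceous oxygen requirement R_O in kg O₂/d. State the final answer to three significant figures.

R_O ≈ 2420 kg O₂/d

Observed yield with endogenous decay: Y_obs = Y / (1 + k_d·θ_c) = 0.323 / (1 + 0.0625 × 18.9) = 0.323 / 2.181 = 0.1481 g VSS/g BOD_L.
ΔS = 2240 − 19.8 = 2220 mg/L, so the substrate removal rate is 1380 × 2220/1000 = 3064 kg BOD_L/d.
Net sludge production P_X = 0.1481 × 3064 = 453.7 kg VSS/d.
R_O = Q·ΔS − 1.42 P_X = 3064 − 644.3 = 2420 kg O₂/d.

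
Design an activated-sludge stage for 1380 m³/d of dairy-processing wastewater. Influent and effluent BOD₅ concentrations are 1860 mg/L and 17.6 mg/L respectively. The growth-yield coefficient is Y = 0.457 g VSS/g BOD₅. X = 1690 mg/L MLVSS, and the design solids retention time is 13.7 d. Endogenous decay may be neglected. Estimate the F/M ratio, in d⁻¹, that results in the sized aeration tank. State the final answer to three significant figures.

With k_d = 0 the design equation reduces to V = Y Q (S₀−S) θ_c / X = 0.457 × 1380 × (1860 − 17.6) × 13.7 / 1690 = 9419 m³.
F/M = applied load / biomass = Q·S₀/(V·X) = 1380 × 1860 / (9419 × 1690) = 0.1612 d⁻¹.

F/M ≈ 0.161 d⁻¹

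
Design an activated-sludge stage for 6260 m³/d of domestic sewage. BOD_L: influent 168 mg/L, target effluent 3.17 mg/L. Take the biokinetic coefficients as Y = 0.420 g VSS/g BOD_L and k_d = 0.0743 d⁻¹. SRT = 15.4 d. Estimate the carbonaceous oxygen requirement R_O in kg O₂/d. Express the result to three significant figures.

R_O ≈ 745 kg O₂/d

The observed yield is Y_obs = Y/(1 + k_d·θ_c) = 0.420 / (1 + 0.0743 × 15.4) = 0.420 / 2.144 = 0.1959 g VSS per g BOD_L removed.
Substrate removed = Q·(S₀ − S) = 6260 m³/d × (168 − 3.17) g/m³ = 1.03×10^6 g/d = 1032 kg/d.
Biomass synthesised: P_X = Y_obs × 1032 = 202.1 kg VSS/d.
R_O = Q·ΔS − 1.42 P_X = 1032 − 287.0 = 744.8 kg O₂/d.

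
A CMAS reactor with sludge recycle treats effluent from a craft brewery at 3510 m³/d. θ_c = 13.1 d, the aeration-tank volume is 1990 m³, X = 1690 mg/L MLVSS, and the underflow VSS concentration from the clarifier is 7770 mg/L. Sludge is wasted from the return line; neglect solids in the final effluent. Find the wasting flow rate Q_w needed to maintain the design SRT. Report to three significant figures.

θ_c = V·X/(Q_w·X_r) when wasting from the recycle, so Q_w = V·X/(θ_c·X_r) = 1990 × 1690 / (13.1 × 7770) = 33.04 m³/d.

Q_w ≈ 33.0 m³/d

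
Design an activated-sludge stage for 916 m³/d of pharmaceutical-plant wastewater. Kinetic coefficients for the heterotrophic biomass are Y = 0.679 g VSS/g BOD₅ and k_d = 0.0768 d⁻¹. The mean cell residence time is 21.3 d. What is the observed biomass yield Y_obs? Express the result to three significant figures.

Y_obs ≈ 0.258 g VSS/g BOD₅

Y_obs = Y / (1 + k_d θ_c) = 0.679 / (1 + 0.0768 × 21.3) = 0.679 / 2.636 = 0.2576.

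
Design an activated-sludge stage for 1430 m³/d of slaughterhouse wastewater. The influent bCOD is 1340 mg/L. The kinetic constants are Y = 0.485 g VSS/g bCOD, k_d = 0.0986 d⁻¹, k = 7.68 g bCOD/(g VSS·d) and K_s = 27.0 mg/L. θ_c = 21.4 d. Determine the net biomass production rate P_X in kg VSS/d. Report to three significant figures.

P_X ≈ 299 kg VSS/d

From the Monod/SRT balance for a CMAS, S = K_s·(1+k_d θ_c)/[θ_c·(Y k − k_d) − 1] = 27.0 × (1 + 0.0986 × 21.4) / [21.4 × (0.485 × 7.68 − 0.0986) − 1] = 83.97 / 76.60 = 1.096 mg/L.
The observed yield is Y_obs = Y/(1 + k_d·θ_c) = 0.485 / (1 + 0.0986 × 21.4) = 0.485 / 3.110 = 0.1559 g VSS per g bCOD removed.
ΔS = 1340 − 1.10 = 1339 mg/L, so the substrate removal rate is 1430 × 1339/1000 = 1915 kg bCOD/d.
P_X = Y_obs · Q(S₀ − S) = 0.1559 × 1915 = 298.6 kg VSS/d.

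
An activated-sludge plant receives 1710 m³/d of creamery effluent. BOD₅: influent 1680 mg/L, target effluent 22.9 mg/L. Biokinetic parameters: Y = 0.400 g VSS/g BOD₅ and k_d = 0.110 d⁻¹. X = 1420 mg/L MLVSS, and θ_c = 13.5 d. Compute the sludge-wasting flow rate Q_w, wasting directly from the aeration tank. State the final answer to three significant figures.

Steady-state biomass mass balance: V·X·(1 + k_d·θ_c) = Y·Q·(S₀ − S)·θ_c, so V = 0.400 × 1710 × (1680 − 22.9) × 13.5 / [1420 × (1 + 0.110 × 13.5)] = 1.53×10^7 / 3529 = 4336 m³.
With mixed-liquor wasting, θ_c = V/Q_w, so Q_w = V/θ_c = 4336/13.5 = 321.2 m³/d.

Q_w ≈ 321 m³/d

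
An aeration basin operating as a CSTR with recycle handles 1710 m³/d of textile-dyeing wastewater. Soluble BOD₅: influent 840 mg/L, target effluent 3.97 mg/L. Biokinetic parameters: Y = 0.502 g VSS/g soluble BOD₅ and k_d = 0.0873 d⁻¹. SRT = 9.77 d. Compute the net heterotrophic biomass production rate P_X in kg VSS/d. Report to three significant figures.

The observed yield is Y_obs = Y/(1 + k_d·θ_c) = 0.502 / (1 + 0.0873 × 9.77) = 0.502 / 1.853 = 0.2709 g VSS per g soluble BOD₅ removed.
Substrate removed = Q·(S₀ − S) = 1710 m³/d × (840 − 3.97) g/m³ = 1.43×10^6 g/d = 1430 kg/d.
Biomass produced: P_X = Y_obs·Q·ΔS = 0.2709 × 1430 ≈ 387.3 kg VSS/d.

P_X ≈ 387 kg VSS/d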